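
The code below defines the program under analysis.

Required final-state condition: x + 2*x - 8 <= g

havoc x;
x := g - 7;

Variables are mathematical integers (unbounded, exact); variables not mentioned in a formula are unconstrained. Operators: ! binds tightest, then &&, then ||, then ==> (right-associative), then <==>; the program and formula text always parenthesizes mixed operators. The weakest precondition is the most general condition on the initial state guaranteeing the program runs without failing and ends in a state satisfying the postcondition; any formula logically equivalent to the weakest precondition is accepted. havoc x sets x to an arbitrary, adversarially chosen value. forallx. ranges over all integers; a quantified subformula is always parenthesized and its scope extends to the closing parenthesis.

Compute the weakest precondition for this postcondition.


Working backward. After the program, the postcondition x + 2*x - 8 <= g must hold; in canonical form it is 3*x <= g + 8.
Before x := g - 7: 2*g <= 29
Before havoc x: 2*g <= 29
Answer: WP = 2*g <= 29


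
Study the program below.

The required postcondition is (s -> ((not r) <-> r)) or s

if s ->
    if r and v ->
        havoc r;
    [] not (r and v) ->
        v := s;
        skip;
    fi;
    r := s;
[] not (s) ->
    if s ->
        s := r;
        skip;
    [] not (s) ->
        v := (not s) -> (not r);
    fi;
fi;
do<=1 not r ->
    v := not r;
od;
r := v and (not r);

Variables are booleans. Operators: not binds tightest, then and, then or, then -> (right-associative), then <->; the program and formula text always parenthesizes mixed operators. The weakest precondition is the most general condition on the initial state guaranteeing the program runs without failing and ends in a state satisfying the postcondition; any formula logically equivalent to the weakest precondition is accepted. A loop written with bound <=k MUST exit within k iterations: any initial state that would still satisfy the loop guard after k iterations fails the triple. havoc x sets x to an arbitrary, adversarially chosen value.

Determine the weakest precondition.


Working backward. After the program, (s -> ((not r) <-> r)) or s must hold.
Before r := v and (not r): (s -> ((not (v and (not r))) <-> (v and (not r)))) or s
Before the loop (bound <=1), unroll the exhaustion recursion (WP_0 = exit-now case; WP_j = one more guarded iteration, up to j = 1):
  WP_0: r and ((s -> ((not (v and (not r))) <-> (v and (not r)))) or s)
  WP_1: ((not r) -> (r and ((s -> (r <-> (not r))) or s))) and (r -> ((s -> ((not (v and (not r))) <-> (v and (not r)))) or s))
So before the loop: ((not r) -> (r and ((s -> (r <-> (not r))) or s))) and (r -> ((s -> ((not (v and (not r))) <-> (v and (not r)))) or s))
Then branch requires ((r and v) -> (((not s) -> (s and ((s -> (s <-> (not s))) or s))) and (s -> ((s -> ((not (v and (not s))) <-> (v and (not s)))) or s)))) and ((not (r and v)) -> ((not s) -> (s and ((s -> (s <-> (not s))) or s)))); else branch requires (s -> (((not r) -> (r and ((r -> (r <-> (not r))) or r))) and (r -> ((r -> ((not (v and (not r))) <-> (v and (not r)))) or r)))) and ((not s) -> (((not r) -> (r and ((s -> (r <-> (not r))) or s))) and (r -> ((s -> ((not (((not s) -> (not r)) and (not r))) <-> (((not s) -> (not r)) and (not r)))) or s)))).
Before the if: (s -> (((r and v) -> (((not s) -> (s and ((s -> (s <-> (not s))) or s))) and (s -> ((s -> ((not (v and (not s))) <-> (v and (not s)))) or s)))) and ((not (r and v)) -> ((not s) -> (s and ((s -> (s <-> (not s))) or s)))))) and ((not s) -> ((s -> (((not r) -> (r and ((r -> (r <-> (not r))) or r))) and (r -> ((r -> ((not (v and (not r))) <-> (v and (not r)))) or r)))) and ((not s) -> (((not r) -> (r and ((s -> (r <-> (not r))) or s))) and (r -> ((s -> ((not (((not s) -> (not r)) and (not r))) <-> (((not s) -> (not r)) and (not r)))) or s))))))
Answer: WP = (s -> (((r and v) -> (((not s) -> (s and ((s -> (s <-> (not s))) or s))) and (s -> ((s -> ((not (v and (not s))) <-> (v and (not s)))) or s)))) and ((not (r and v)) -> ((not s) -> (s and ((s -> (s <-> (not s))) or s)))))) and ((not s) -> ((s -> (((not r) -> (r and ((r -> (r <-> (not r))) or r))) and (r -> ((r -> ((not (v and (not r))) <-> (v and (not r)))) or r)))) and ((not s) -> (((not r) -> (r and ((s -> (r <-> (not r))) or s))) and (r -> ((s -> ((not (((not s) -> (not r)) and (not r))) <-> (((not s) -> (not r)) and (not r)))) or s))))))


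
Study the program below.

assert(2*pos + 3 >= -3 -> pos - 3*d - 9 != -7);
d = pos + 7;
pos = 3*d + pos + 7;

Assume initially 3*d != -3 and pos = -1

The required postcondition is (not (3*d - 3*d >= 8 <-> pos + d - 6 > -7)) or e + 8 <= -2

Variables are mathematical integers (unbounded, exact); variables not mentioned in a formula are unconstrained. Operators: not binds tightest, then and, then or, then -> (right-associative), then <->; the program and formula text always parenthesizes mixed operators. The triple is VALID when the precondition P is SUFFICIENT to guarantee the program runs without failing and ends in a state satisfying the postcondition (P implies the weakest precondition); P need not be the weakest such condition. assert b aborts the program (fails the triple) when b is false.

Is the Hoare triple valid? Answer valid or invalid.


Working backward. After the program, the postcondition (not (3*d - 3*d >= 8 <-> pos + d - 6 > -7)) or e + 8 <= -2 must hold; in canonical form it is d + pos > -1 or e <= -10.
Before pos := 3*d + pos + 7: 4*d + pos > -8 or e <= -10
Before d := pos + 7: 5*pos > -36 or e <= -10
Before assert 2*pos + 3 >= -3 -> pos - 3*d - 9 != -7: (2*pos >= -6 -> pos != 3*d + 2) and (5*pos > -36 or e <= -10)
The weakest precondition is (2*pos >= -6 -> pos != 3*d + 2) and (5*pos > -36 or e <= -10).
Check whether 3*d != -3 and pos = -1 implies it.
Every state satisfying the precondition satisfies the weakest precondition: the implication holds.
Answer: valid


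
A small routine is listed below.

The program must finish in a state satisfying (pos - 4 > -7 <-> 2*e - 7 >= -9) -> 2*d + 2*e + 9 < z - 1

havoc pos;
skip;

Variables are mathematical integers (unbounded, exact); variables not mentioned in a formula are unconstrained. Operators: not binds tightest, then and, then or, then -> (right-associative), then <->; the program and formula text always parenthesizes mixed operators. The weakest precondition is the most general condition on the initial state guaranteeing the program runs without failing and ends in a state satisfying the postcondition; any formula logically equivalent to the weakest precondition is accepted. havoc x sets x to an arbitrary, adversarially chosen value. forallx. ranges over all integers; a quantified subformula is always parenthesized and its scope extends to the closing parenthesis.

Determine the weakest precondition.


Working backward. After the program, the postcondition (pos - 4 > -7 <-> 2*e - 7 >= -9) -> 2*d + 2*e + 9 < z - 1 must hold; in canonical form it is (pos > -3 <-> 2*e >= -2) -> 2*d + 2*e < z - 10.
Before skip: (pos > -3 <-> 2*e >= -2) -> 2*d + 2*e < z - 10
Before havoc pos: forall pos_1. ((pos_1 > -3 <-> 2*e >= -2) -> 2*d + 2*e < z - 10)
Answer: WP = forall pos_1. ((pos_1 > -3 <-> 2*e >= -2) -> 2*d + 2*e < z - 10)


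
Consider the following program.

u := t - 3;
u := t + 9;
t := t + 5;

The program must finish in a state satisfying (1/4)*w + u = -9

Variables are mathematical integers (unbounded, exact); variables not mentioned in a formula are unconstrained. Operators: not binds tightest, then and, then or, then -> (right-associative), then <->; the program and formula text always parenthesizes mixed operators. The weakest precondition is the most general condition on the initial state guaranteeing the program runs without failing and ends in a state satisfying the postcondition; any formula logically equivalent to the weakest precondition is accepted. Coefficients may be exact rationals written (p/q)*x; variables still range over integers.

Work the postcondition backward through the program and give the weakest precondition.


Working backward. After the program, the postcondition (1/4)*w + u = -9 must hold; in canonical form it is u + (1/4)*w = -9.
Before t := t + 5: u + (1/4)*w = -9
Before u := t + 9: t + (1/4)*w = -18
Before u := t - 3: t + (1/4)*w = -18
Answer: WP = t + (1/4)*w = -18


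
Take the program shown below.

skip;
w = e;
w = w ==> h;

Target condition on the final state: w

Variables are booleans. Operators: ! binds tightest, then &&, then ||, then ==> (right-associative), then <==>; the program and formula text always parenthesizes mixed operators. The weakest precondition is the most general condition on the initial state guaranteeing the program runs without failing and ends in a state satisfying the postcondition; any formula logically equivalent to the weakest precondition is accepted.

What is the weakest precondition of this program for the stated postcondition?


Working backward. After the program, w must hold.
Before w := w ==> h: w ==> h
Before w := e: e ==> h
Before skip: e ==> h
Answer: WP = e ==> h


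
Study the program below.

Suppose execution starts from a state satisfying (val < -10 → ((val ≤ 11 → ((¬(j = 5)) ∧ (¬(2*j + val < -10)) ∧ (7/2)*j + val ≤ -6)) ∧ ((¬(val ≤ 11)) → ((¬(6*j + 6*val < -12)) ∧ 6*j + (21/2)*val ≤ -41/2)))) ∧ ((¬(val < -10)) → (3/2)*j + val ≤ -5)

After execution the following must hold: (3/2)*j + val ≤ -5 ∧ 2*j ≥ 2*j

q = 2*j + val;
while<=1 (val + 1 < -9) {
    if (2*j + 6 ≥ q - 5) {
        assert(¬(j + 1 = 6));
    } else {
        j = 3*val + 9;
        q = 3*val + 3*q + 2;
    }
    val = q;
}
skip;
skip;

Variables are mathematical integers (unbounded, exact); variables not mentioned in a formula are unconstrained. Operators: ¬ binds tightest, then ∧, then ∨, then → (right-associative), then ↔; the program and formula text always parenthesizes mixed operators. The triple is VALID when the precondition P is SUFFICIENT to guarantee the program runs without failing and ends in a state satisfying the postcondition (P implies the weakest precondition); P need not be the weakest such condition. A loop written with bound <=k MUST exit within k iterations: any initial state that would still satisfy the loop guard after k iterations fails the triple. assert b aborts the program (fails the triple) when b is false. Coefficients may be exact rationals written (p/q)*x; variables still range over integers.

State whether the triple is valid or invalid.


Working backward. After the program, the postcondition (3/2)*j + val ≤ -5 ∧ 2*j ≥ 2*j must hold; in canonical form it is (3/2)*j + val ≤ -5.
Before skip: (3/2)*j + val ≤ -5
Before skip: (3/2)*j + val ≤ -5
Before the loop (bound <=1), unroll the exhaustion recursion (WP_0 = exit-now case; WP_j = one more guarded iteration, up to j = 1):
  WP_0: (¬(val < -10)) ∧ (3/2)*j + val ≤ -5
  WP_1: (val < -10 → ((2*j ≥ q - 11 → ((¬(j = 5)) ∧ (¬(q < -10)) ∧ (3/2)*j + q ≤ -5)) ∧ ((¬(2*j ≥ q - 11)) → ((¬(3*q + 3*val < -12)) ∧ 3*q + (15/2)*val ≤ -41/2)))) ∧ ((¬(val < -10)) → (3/2)*j + val ≤ -5)
So before the loop: (val < -10 → ((2*j ≥ q - 11 → ((¬(j = 5)) ∧ (¬(q < -10)) ∧ (3/2)*j + q ≤ -5)) ∧ ((¬(2*j ≥ q - 11)) → ((¬(3*q + 3*val < -12)) ∧ 3*q + (15/2)*val ≤ -41/2)))) ∧ ((¬(val < -10)) → (3/2)*j + val ≤ -5)
Before q := 2*j + val: (val < -10 → ((val ≤ 11 → ((¬(j = 5)) ∧ (¬(2*j + val < -10)) ∧ (7/2)*j + val ≤ -5)) ∧ ((¬(val ≤ 11)) → ((¬(6*j + 6*val < -12)) ∧ 6*j + (21/2)*val ≤ -41/2)))) ∧ ((¬(val < -10)) → (3/2)*j + val ≤ -5)
The weakest precondition is (val < -10 → ((val ≤ 11 → ((¬(j = 5)) ∧ (¬(2*j + val < -10)) ∧ (7/2)*j + val ≤ -5)) ∧ ((¬(val ≤ 11)) → ((¬(6*j + 6*val < -12)) ∧ 6*j + (21/2)*val ≤ -41/2)))) ∧ ((¬(val < -10)) → (3/2)*j + val ≤ -5).
Check whether (val < -10 → ((val ≤ 11 → ((¬(j = 5)) ∧ (¬(2*j + val < -10)) ∧ (7/2)*j + val ≤ -6)) ∧ ((¬(val ≤ 11)) → ((¬(6*j + 6*val < -12)) ∧ 6*j + (21/2)*val ≤ -41/2)))) ∧ ((¬(val < -10)) → (3/2)*j + val ≤ -5) implies it.
Every state satisfying the precondition satisfies the weakest precondition: the implication holds.
Answer: valid


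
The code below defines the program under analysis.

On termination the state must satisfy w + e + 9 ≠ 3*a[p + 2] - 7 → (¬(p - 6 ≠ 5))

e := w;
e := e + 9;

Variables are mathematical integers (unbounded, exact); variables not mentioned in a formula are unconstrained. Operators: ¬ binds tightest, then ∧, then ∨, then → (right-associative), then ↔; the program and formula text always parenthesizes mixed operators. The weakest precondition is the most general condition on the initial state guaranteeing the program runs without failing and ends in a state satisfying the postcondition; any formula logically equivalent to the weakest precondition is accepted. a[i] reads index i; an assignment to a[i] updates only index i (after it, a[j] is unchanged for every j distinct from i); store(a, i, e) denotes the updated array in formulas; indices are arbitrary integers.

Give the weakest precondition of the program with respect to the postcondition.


Working backward. After the program, the postcondition w + e + 9 ≠ 3*a[p + 2] - 7 → (¬(p - 6 ≠ 5)) must hold; in canonical form it is e + w ≠ 3*a[p + 2] - 16 → (¬(p ≠ 11)).
Before e := e + 9: e + w ≠ 3*a[p + 2] - 25 → (¬(p ≠ 11))
Before e := w: 2*w ≠ 3*a[p + 2] - 25 → (¬(p ≠ 11))
Answer: WP = 2*w ≠ 3*a[p + 2] - 25 → (¬(p ≠ 11))


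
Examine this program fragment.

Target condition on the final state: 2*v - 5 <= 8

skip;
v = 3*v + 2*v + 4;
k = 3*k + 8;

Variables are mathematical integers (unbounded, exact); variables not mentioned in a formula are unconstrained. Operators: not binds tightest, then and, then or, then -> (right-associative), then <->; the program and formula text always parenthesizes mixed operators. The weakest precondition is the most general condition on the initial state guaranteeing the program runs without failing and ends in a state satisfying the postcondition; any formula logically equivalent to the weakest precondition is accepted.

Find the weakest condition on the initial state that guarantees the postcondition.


Working backward. After the program, the postcondition 2*v - 5 <= 8 must hold; in canonical form it is 2*v <= 13.
Before k := 3*k + 8: 2*v <= 13
Before v := 3*v + 2*v + 4: 10*v <= 5
Before skip: 10*v <= 5
Answer: WP = 10*v <= 5


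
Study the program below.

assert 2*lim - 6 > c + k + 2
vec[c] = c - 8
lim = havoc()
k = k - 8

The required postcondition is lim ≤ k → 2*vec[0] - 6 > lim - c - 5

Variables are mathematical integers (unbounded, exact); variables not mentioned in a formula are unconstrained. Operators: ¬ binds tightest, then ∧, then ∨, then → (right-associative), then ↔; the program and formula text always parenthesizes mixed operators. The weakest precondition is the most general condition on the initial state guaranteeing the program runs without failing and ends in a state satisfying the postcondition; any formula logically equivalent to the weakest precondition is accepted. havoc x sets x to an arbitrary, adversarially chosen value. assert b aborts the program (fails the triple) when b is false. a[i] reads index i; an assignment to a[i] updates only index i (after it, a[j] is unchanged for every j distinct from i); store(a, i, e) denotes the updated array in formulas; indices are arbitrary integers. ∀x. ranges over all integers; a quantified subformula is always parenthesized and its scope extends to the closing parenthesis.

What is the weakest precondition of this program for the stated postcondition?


Working backward. After the program, the postcondition lim ≤ k → 2*vec[0] - 6 > lim - c - 5 must hold; in canonical form it is lim ≤ k → 2*vec[0] + c > lim + 1.
Before k := k - 8: lim ≤ k - 8 → 2*vec[0] + c > lim + 1
Before havoc lim: ∀lim_1. (lim_1 ≤ k - 8 → 2*vec[0] + c > lim_1 + 1)
Before vec[c] := c - 8: ∀lim_1. (lim_1 ≤ k - 8 → 2*store(vec, c, c - 8)[0] + c > lim_1 + 1)
Before assert 2*lim - 6 > c + k + 2: 2*lim > c + k + 8 ∧ (∀lim_1. (lim_1 ≤ k - 8 → 2*store(vec, c, c - 8)[0] + c > lim_1 + 1))
Answer: WP = 2*lim > c + k + 8 ∧ (∀lim_1. (lim_1 ≤ k - 8 → 2*store(vec, c, c - 8)[0] + c > lim_1 + 1))


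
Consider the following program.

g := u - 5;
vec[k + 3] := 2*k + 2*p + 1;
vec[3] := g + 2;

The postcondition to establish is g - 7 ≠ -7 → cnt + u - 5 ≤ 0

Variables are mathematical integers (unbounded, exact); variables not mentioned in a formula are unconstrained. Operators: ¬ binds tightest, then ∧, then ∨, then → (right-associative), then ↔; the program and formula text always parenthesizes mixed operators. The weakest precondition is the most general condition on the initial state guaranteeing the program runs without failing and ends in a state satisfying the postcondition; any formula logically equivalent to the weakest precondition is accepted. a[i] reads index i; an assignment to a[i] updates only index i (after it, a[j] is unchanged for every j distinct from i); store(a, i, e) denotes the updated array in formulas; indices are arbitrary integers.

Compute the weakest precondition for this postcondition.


Working backward. After the program, the postcondition g - 7 ≠ -7 → cnt + u - 5 ≤ 0 must hold; in canonical form it is g ≠ 0 → cnt + u ≤ 5.
Before vec[3] := g + 2: g ≠ 0 → cnt + u ≤ 5
Before vec[k + 3] := 2*k + 2*p + 1: g ≠ 0 → cnt + u ≤ 5
Before g := u - 5: u ≠ 5 → cnt + u ≤ 5
Answer: WP = u ≠ 5 → cnt + u ≤ 5


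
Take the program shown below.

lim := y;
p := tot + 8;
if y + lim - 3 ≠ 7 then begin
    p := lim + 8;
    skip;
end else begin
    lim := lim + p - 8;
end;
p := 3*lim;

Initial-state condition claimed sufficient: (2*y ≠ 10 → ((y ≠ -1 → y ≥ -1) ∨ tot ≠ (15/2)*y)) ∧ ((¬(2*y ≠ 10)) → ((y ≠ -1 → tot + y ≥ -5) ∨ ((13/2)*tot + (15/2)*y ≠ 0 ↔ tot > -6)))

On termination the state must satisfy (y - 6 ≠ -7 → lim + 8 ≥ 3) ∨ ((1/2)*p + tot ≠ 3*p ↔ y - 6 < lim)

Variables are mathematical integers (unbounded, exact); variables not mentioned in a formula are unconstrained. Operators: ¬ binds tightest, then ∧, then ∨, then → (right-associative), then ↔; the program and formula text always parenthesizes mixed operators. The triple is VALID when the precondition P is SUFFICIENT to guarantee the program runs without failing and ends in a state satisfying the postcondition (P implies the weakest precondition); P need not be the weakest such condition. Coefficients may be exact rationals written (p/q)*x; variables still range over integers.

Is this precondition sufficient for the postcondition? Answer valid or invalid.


Working backward. After the program, the postcondition (y - 6 ≠ -7 → lim + 8 ≥ 3) ∨ ((1/2)*p + tot ≠ 3*p ↔ y - 6 < lim) must hold; in canonical form it is (y ≠ -1 → lim ≥ -5) ∨ (tot ≠ (5/2)*p ↔ y < lim + 6).
Before p := 3*lim: (y ≠ -1 → lim ≥ -5) ∨ (tot ≠ (15/2)*lim ↔ y < lim + 6)
Then branch requires (y ≠ -1 → lim ≥ -5) ∨ (tot ≠ (15/2)*lim ↔ y < lim + 6); else branch requires (y ≠ -1 → lim + p ≥ 3) ∨ (tot ≠ (15/2)*lim + (15/2)*p - 60 ↔ y < lim + p - 2).
Before the if: (lim + y ≠ 10 → ((y ≠ -1 → lim ≥ -5) ∨ (tot ≠ (15/2)*lim ↔ y < lim + 6))) ∧ ((¬(lim + y ≠ 10)) → ((y ≠ -1 → lim + p ≥ 3) ∨ (tot ≠ (15/2)*lim + (15/2)*p - 60 ↔ y < lim + p - 2)))
Before p := tot + 8: (lim + y ≠ 10 → ((y ≠ -1 → lim ≥ -5) ∨ (tot ≠ (15/2)*lim ↔ y < lim + 6))) ∧ ((¬(lim + y ≠ 10)) → ((y ≠ -1 → lim + tot ≥ -5) ∨ ((15/2)*lim + (13/2)*tot ≠ 0 ↔ y < lim + tot + 6)))
Before lim := y: (2*y ≠ 10 → ((y ≠ -1 → y ≥ -5) ∨ tot ≠ (15/2)*y)) ∧ ((¬(2*y ≠ 10)) → ((y ≠ -1 → tot + y ≥ -5) ∨ ((13/2)*tot + (15/2)*y ≠ 0 ↔ tot > -6)))
The weakest precondition is (2*y ≠ 10 → ((y ≠ -1 → y ≥ -5) ∨ tot ≠ (15/2)*y)) ∧ ((¬(2*y ≠ 10)) → ((y ≠ -1 → tot + y ≥ -5) ∨ ((13/2)*tot + (15/2)*y ≠ 0 ↔ tot > -6))).
Check whether (2*y ≠ 10 → ((y ≠ -1 → y ≥ -1) ∨ tot ≠ (15/2)*y)) ∧ ((¬(2*y ≠ 10)) → ((y ≠ -1 → tot + y ≥ -5) ∨ ((13/2)*tot + (15/2)*y ≠ 0 ↔ tot > -6))) implies it.
Every state satisfying the precondition satisfies the weakest precondition: the implication holds.
Answer: valid


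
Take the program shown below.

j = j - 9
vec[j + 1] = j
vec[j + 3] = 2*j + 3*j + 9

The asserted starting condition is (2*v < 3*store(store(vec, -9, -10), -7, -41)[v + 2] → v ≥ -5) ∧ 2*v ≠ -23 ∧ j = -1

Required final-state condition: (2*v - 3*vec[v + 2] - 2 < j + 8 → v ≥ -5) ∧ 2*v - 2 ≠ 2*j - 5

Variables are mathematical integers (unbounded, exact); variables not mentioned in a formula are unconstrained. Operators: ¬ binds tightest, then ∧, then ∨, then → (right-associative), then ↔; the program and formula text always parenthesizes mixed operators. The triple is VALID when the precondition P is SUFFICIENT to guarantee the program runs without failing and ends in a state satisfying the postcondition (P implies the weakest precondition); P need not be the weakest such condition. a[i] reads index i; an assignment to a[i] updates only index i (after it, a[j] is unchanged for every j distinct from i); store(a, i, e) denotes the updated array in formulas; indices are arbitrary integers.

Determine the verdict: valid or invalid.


Working backward. After the program, the postcondition (2*v - 3*vec[v + 2] - 2 < j + 8 → v ≥ -5) ∧ 2*v - 2 ≠ 2*j - 5 must hold; in canonical form it is (2*v < 3*vec[v + 2] + j + 10 → v ≥ -5) ∧ 2*v ≠ 2*j - 3.
Before vec[j + 3] := 2*j + 3*j + 9: (2*v < 3*store(vec, j + 3, 5*j + 9)[v + 2] + j + 10 → v ≥ -5) ∧ 2*v ≠ 2*j - 3
Before vec[j + 1] := j: (2*v < 3*store(store(vec, j + 1, j), j + 3, 5*j + 9)[v + 2] + j + 10 → v ≥ -5) ∧ 2*v ≠ 2*j - 3
Before j := j - 9: (2*v < 3*store(store(vec, j - 8, j - 9), j - 6, 5*j - 36)[v + 2] + j + 1 → v ≥ -5) ∧ 2*v ≠ 2*j - 21
The weakest precondition is (2*v < 3*store(store(vec, j - 8, j - 9), j - 6, 5*j - 36)[v + 2] + j + 1 → v ≥ -5) ∧ 2*v ≠ 2*j - 21.
Check whether (2*v < 3*store(store(vec, -9, -10), -7, -41)[v + 2] → v ≥ -5) ∧ 2*v ≠ -23 ∧ j = -1 implies it.
Every state satisfying the precondition satisfies the weakest precondition: the implication holds.
Answer: valid


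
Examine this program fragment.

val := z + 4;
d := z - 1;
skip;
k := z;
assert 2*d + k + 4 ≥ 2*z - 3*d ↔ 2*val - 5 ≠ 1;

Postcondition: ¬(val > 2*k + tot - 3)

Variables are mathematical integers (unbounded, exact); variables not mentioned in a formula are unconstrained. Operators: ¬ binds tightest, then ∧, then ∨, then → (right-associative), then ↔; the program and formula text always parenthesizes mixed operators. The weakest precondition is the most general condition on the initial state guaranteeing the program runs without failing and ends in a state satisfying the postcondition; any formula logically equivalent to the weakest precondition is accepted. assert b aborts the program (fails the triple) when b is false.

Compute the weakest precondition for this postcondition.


Working backward. After the program, ¬(val > 2*k + tot - 3) must hold.
Before assert 2*d + k + 4 ≥ 2*z - 3*d ↔ 2*val - 5 ≠ 1: (5*d + k ≥ 2*z - 4 ↔ 2*val ≠ 6) ∧ (¬(val > 2*k + tot - 3))
Before k := z: (5*d ≥ z - 4 ↔ 2*val ≠ 6) ∧ (¬(val > tot + 2*z - 3))
Before skip: (5*d ≥ z - 4 ↔ 2*val ≠ 6) ∧ (¬(val > tot + 2*z - 3))
Before d := z - 1: (4*z ≥ 1 ↔ 2*val ≠ 6) ∧ (¬(val > tot + 2*z - 3))
Before val := z + 4: (4*z ≥ 1 ↔ 2*z ≠ -2) ∧ (¬(tot + z < 7))
Answer: WP = (4*z ≥ 1 ↔ 2*z ≠ -2) ∧ (¬(tot + z < 7))


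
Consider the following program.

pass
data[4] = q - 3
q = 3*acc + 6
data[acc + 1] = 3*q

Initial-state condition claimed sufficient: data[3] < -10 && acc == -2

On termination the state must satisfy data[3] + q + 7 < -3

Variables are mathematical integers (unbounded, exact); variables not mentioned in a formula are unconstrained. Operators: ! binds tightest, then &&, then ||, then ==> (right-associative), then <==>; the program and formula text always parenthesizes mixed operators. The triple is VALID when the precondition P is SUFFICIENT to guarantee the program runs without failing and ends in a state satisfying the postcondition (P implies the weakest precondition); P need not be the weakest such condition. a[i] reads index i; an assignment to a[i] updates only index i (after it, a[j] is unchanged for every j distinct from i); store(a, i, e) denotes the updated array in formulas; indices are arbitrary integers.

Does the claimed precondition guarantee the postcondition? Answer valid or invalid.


Working backward. After the program, the postcondition data[3] + q + 7 < -3 must hold; in canonical form it is data[3] + q < -10.
Before data[acc + 1] := 3*q: store(data, acc + 1, 3*q)[3] + q < -10
Before q := 3*acc + 6: store(data, acc + 1, 9*acc + 18)[3] + 3*acc < -16
Before data[4] := q - 3: store(store(data, 4, q - 3), acc + 1, 9*acc + 18)[3] + 3*acc < -16
Before skip: store(store(data, 4, q - 3), acc + 1, 9*acc + 18)[3] + 3*acc < -16
The weakest precondition is store(store(data, 4, q - 3), acc + 1, 9*acc + 18)[3] + 3*acc < -16.
Check whether data[3] < -10 && acc == -2 implies it.
Every state satisfying the precondition satisfies the weakest precondition: the implication holds.
Answer: valid


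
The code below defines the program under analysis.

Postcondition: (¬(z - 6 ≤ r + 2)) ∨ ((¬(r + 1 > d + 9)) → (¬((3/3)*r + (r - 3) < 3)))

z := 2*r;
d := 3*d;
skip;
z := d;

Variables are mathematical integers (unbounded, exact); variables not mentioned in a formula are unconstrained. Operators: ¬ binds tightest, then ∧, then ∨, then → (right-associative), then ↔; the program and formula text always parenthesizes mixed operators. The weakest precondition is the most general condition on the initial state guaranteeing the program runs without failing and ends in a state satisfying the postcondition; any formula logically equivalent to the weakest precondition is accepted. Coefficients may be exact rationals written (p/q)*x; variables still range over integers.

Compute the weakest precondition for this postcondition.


Working backward. After the program, the postcondition (¬(z - 6 ≤ r + 2)) ∨ ((¬(r + 1 > d + 9)) → (¬((3/3)*r + (r - 3) < 3))) must hold; in canonical form it is (¬(z ≤ r + 8)) ∨ ((¬(r > d + 8)) → (¬(2*r < 6))).
Before z := d: (¬(d ≤ r + 8)) ∨ ((¬(r > d + 8)) → (¬(2*r < 6)))
Before skip: (¬(d ≤ r + 8)) ∨ ((¬(r > d + 8)) → (¬(2*r < 6)))
Before d := 3*d: (¬(3*d ≤ r + 8)) ∨ ((¬(r > 3*d + 8)) → (¬(2*r < 6)))
Before z := 2*r: (¬(3*d ≤ r + 8)) ∨ ((¬(r > 3*d + 8)) → (¬(2*r < 6)))
Answer: WP = (¬(3*d ≤ r + 8)) ∨ ((¬(r > 3*d + 8)) → (¬(2*r < 6)))


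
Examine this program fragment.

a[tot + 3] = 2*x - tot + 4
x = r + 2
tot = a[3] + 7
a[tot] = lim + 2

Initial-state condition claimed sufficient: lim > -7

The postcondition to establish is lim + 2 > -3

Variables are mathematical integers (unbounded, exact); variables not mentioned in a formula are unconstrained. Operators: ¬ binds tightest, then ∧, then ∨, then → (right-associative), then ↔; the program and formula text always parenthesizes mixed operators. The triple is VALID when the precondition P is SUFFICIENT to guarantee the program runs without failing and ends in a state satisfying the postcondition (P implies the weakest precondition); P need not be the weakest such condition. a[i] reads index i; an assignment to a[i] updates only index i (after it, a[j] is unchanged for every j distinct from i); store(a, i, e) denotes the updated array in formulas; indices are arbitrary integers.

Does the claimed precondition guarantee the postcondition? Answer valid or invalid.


Working backward. After the program, the postcondition lim + 2 > -3 must hold; in canonical form it is lim > -5.
Before a[tot] := lim + 2: lim > -5
Before tot := a[3] + 7: lim > -5
Before x := r + 2: lim > -5
Before a[tot + 3] := 2*x - tot + 4: lim > -5
The weakest precondition is lim > -5.
Check whether lim > -7 implies it.
Countermodel: at the initial state lim = -6, the precondition holds but the weakest precondition fails.
Answer: invalid


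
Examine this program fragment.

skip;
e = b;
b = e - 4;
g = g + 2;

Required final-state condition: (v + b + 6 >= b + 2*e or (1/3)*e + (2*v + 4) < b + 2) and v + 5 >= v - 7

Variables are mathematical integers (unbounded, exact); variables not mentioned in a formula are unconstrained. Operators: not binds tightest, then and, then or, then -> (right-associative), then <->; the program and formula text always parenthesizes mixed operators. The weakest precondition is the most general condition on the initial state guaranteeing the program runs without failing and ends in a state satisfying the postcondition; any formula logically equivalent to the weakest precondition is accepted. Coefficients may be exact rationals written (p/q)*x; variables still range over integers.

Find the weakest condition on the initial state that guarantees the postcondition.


Working backward. After the program, the postcondition (v + b + 6 >= b + 2*e or (1/3)*e + (2*v + 4) < b + 2) and v + 5 >= v - 7 must hold; in canonical form it is v >= 2*e - 6 or (1/3)*e + 2*v < b - 2.
Before g := g + 2: v >= 2*e - 6 or (1/3)*e + 2*v < b - 2
Before b := e - 4: v >= 2*e - 6 or 2*v < (2/3)*e - 6
Before e := b: v >= 2*b - 6 or 2*v < (2/3)*b - 6
Before skip: v >= 2*b - 6 or 2*v < (2/3)*b - 6
Answer: WP = v >= 2*b - 6 or 2*v < (2/3)*b - 6


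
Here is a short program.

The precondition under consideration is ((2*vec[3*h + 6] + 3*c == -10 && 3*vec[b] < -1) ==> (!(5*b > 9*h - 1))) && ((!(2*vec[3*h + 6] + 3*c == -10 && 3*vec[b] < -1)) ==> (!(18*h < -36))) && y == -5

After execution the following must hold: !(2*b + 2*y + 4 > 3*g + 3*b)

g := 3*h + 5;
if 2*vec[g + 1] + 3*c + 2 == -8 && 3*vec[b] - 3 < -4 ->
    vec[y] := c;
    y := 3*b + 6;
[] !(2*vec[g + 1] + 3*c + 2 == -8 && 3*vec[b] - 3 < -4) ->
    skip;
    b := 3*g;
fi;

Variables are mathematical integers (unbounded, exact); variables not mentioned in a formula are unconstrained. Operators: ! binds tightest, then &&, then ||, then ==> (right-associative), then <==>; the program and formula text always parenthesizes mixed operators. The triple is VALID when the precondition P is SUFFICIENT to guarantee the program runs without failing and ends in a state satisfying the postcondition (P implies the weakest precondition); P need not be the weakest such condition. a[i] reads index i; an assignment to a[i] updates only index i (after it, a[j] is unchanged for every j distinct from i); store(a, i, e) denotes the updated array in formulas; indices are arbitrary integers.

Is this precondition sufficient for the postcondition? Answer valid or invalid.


Working backward. After the program, the postcondition !(2*b + 2*y + 4 > 3*g + 3*b) must hold; in canonical form it is !(2*y > b + 3*g - 4).
Then branch requires !(5*b > 3*g - 16); else branch requires !(2*y > 6*g - 4).
Before the if: ((2*vec[g + 1] + 3*c == -10 && 3*vec[b] < -1) ==> (!(5*b > 3*g - 16))) && ((!(2*vec[g + 1] + 3*c == -10 && 3*vec[b] < -1)) ==> (!(2*y > 6*g - 4)))
Before g := 3*h + 5: ((2*vec[3*h + 6] + 3*c == -10 && 3*vec[b] < -1) ==> (!(5*b > 9*h - 1))) && ((!(2*vec[3*h + 6] + 3*c == -10 && 3*vec[b] < -1)) ==> (!(2*y > 18*h + 26)))
The weakest precondition is ((2*vec[3*h + 6] + 3*c == -10 && 3*vec[b] < -1) ==> (!(5*b > 9*h - 1))) && ((!(2*vec[3*h + 6] + 3*c == -10 && 3*vec[b] < -1)) ==> (!(2*y > 18*h + 26))).
Check whether ((2*vec[3*h + 6] + 3*c == -10 && 3*vec[b] < -1) ==> (!(5*b > 9*h - 1))) && ((!(2*vec[3*h + 6] + 3*c == -10 && 3*vec[b] < -1)) ==> (!(18*h < -36))) && y == -5 implies it.
Every state satisfying the precondition satisfies the weakest precondition: the implication holds.
Answer: valid


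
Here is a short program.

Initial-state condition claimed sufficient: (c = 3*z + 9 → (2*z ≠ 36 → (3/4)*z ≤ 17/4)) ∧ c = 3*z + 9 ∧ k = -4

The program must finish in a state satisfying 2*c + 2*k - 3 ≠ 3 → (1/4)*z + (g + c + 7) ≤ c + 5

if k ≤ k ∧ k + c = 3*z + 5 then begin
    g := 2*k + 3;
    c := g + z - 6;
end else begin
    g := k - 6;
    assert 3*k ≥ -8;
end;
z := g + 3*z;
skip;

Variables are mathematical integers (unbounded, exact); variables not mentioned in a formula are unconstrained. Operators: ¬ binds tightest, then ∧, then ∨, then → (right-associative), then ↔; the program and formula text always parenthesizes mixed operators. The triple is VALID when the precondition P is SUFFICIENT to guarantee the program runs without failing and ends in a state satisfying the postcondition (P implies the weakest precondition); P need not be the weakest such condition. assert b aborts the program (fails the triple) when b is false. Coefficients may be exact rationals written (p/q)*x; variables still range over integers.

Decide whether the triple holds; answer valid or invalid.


Working backward. After the program, the postcondition 2*c + 2*k - 3 ≠ 3 → (1/4)*z + (g + c + 7) ≤ c + 5 must hold; in canonical form it is 2*c + 2*k ≠ 6 → g + (1/4)*z ≤ -2.
Before skip: 2*c + 2*k ≠ 6 → g + (1/4)*z ≤ -2
Before z := g + 3*z: 2*c + 2*k ≠ 6 → (5/4)*g + (3/4)*z ≤ -2
Then branch requires 6*k + 2*z ≠ 12 → (5/2)*k + (3/4)*z ≤ -23/4; else branch requires 3*k ≥ -8 ∧ (2*c + 2*k ≠ 6 → (5/4)*k + (3/4)*z ≤ 11/2).
Before the if: (c + k = 3*z + 5 → (6*k + 2*z ≠ 12 → (5/2)*k + (3/4)*z ≤ -23/4)) ∧ ((¬(c + k = 3*z + 5)) → (3*k ≥ -8 ∧ (2*c + 2*k ≠ 6 → (5/4)*k + (3/4)*z ≤ 11/2)))
The weakest precondition is (c + k = 3*z + 5 → (6*k + 2*z ≠ 12 → (5/2)*k + (3/4)*z ≤ -23/4)) ∧ ((¬(c + k = 3*z + 5)) → (3*k ≥ -8 ∧ (2*c + 2*k ≠ 6 → (5/4)*k + (3/4)*z ≤ 11/2))).
Check whether (c = 3*z + 9 → (2*z ≠ 36 → (3/4)*z ≤ 17/4)) ∧ c = 3*z + 9 ∧ k = -4 implies it.
Every state satisfying the precondition satisfies the weakest precondition: the implication holds.
Answer: valid


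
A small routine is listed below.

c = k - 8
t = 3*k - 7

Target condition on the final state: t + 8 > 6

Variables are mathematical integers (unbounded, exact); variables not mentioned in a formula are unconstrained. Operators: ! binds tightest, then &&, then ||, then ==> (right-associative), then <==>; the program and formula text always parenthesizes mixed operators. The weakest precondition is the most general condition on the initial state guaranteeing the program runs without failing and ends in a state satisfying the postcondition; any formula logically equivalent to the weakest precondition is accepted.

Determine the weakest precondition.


Working backward. After the program, the postcondition t + 8 > 6 must hold; in canonical form it is t > -2.
Before t := 3*k - 7: 3*k > 5
Before c := k - 8: 3*k > 5
Answer: WP = 3*k > 5


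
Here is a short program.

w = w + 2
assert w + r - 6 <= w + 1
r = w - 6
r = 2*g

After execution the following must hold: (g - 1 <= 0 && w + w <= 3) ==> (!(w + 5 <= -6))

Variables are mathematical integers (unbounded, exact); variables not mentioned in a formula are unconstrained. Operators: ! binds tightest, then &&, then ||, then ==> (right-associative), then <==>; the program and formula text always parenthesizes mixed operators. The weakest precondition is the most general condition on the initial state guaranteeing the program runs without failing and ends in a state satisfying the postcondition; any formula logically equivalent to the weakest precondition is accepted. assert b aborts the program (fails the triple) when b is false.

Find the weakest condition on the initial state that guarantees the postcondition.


Working backward. After the program, the postcondition (g - 1 <= 0 && w + w <= 3) ==> (!(w + 5 <= -6)) must hold; in canonical form it is (g <= 1 && 2*w <= 3) ==> (!(w <= -11)).
Before r := 2*g: (g <= 1 && 2*w <= 3) ==> (!(w <= -11))
Before r := w - 6: (g <= 1 && 2*w <= 3) ==> (!(w <= -11))
Before assert w + r - 6 <= w + 1: r <= 7 && ((g <= 1 && 2*w <= 3) ==> (!(w <= -11)))
Before w := w + 2: r <= 7 && ((g <= 1 && 2*w <= -1) ==> (!(w <= -13)))
Answer: WP = r <= 7 && ((g <= 1 && 2*w <= -1) ==> (!(w <= -13)))


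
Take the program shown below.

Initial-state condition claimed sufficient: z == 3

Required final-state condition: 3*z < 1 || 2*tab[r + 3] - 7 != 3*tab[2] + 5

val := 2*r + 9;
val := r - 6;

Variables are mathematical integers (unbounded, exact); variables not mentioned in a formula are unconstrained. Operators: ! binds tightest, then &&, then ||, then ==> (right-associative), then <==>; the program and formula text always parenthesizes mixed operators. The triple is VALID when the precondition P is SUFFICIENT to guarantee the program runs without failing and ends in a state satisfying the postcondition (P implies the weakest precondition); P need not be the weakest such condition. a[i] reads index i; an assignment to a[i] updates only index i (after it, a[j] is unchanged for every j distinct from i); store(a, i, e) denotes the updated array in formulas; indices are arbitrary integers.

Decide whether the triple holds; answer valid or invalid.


Working backward. After the program, the postcondition 3*z < 1 || 2*tab[r + 3] - 7 != 3*tab[2] + 5 must hold; in canonical form it is 3*z < 1 || 2*tab[r + 3] != 3*tab[2] + 12.
Before val := r - 6: 3*z < 1 || 2*tab[r + 3] != 3*tab[2] + 12
Before val := 2*r + 9: 3*z < 1 || 2*tab[r + 3] != 3*tab[2] + 12
The weakest precondition is 3*z < 1 || 2*tab[r + 3] != 3*tab[2] + 12.
Check whether z == 3 implies it.
Countermodel: at the initial state r = 0, tab = {[2] = 0, [3] = 6, elsewhere 6}, z = 3, the precondition holds but the weakest precondition fails.
Answer: invalid


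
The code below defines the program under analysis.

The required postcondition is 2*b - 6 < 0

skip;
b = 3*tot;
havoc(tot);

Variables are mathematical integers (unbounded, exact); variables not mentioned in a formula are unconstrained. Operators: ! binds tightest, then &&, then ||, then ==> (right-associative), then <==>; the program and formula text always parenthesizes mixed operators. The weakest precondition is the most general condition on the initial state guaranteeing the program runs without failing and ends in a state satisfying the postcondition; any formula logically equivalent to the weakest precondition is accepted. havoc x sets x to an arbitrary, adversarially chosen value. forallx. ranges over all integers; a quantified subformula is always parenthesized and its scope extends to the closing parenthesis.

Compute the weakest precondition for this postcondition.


Working backward. After the program, the postcondition 2*b - 6 < 0 must hold; in canonical form it is 2*b < 6.
Before havoc tot: 2*b < 6
Before b := 3*tot: 6*tot < 6
Before skip: 6*tot < 6
Answer: WP = 6*tot < 6


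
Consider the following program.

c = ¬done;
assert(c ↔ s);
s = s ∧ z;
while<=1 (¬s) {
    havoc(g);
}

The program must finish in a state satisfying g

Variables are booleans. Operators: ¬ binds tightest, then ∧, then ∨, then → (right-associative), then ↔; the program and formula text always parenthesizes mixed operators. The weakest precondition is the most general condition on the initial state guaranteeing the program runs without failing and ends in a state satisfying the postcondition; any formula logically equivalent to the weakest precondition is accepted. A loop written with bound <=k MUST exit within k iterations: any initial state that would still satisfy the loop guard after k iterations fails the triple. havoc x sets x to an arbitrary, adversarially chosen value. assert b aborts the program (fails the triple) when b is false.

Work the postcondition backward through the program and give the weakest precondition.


Working backward. After the program, g must hold.
Before the loop (bound <=1), unroll the exhaustion recursion (WP_0 = exit-now case; WP_j = one more guarded iteration, up to j = 1):
  WP_0: s ∧ g
  WP_1: s ∧ (s → g)
So before the loop: s ∧ (s → g)
Before s := s ∧ z: s ∧ z ∧ ((s ∧ z) → g)
Before assert c ↔ s: (c ↔ s) ∧ s ∧ z ∧ ((s ∧ z) → g)
Before c := ¬done: ((¬done) ↔ s) ∧ s ∧ z ∧ ((s ∧ z) → g)
Answer: WP = ((¬done) ↔ s) ∧ s ∧ z ∧ ((s ∧ z) → g)
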